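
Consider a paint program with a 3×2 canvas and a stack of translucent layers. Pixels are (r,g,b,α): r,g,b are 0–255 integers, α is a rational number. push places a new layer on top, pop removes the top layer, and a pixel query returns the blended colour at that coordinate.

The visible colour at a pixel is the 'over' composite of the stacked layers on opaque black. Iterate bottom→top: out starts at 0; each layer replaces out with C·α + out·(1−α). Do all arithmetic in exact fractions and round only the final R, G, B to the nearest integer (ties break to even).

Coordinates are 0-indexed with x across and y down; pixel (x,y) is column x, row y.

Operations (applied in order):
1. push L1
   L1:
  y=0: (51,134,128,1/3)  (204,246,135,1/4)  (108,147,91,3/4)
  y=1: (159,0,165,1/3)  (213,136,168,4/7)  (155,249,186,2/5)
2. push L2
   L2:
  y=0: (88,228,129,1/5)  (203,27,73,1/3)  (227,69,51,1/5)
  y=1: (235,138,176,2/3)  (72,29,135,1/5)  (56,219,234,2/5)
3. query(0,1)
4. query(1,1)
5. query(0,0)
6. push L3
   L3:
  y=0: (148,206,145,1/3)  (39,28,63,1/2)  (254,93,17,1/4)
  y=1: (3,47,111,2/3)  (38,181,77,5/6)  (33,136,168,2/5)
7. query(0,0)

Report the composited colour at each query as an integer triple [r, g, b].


at x=0,y=1 over L1,L2:
L1 α=1/3: [53, 0, 55]
L2 α=2/3: [523/3, 92, 407/3]
→ [174, 92, 136]

(1,1) stack=L1,L2; from [0,0,0]:
+L1 (α=4/7) → [852/7, 544/7, 96]
+L2 (α=1/5) → [3912/35, 2379/35, 519/5]
rounded: [112, 68, 104]

at x=0,y=0 over L1,L2:
after L1 α=1/3: [17, 134/3, 128/3]
after L2 α=1/5: [156/5, 244/3, 899/15]
= [31, 81, 60]

(0,0) stack=L1,L2,L3; from [0,0,0]:
+L1 (α=1/3) → [17, 134/3, 128/3]
+L2 (α=1/5) → [156/5, 244/3, 899/15]
+L3 (α=1/3) → [1052/15, 1106/9, 3973/45]
= [70, 123, 88]


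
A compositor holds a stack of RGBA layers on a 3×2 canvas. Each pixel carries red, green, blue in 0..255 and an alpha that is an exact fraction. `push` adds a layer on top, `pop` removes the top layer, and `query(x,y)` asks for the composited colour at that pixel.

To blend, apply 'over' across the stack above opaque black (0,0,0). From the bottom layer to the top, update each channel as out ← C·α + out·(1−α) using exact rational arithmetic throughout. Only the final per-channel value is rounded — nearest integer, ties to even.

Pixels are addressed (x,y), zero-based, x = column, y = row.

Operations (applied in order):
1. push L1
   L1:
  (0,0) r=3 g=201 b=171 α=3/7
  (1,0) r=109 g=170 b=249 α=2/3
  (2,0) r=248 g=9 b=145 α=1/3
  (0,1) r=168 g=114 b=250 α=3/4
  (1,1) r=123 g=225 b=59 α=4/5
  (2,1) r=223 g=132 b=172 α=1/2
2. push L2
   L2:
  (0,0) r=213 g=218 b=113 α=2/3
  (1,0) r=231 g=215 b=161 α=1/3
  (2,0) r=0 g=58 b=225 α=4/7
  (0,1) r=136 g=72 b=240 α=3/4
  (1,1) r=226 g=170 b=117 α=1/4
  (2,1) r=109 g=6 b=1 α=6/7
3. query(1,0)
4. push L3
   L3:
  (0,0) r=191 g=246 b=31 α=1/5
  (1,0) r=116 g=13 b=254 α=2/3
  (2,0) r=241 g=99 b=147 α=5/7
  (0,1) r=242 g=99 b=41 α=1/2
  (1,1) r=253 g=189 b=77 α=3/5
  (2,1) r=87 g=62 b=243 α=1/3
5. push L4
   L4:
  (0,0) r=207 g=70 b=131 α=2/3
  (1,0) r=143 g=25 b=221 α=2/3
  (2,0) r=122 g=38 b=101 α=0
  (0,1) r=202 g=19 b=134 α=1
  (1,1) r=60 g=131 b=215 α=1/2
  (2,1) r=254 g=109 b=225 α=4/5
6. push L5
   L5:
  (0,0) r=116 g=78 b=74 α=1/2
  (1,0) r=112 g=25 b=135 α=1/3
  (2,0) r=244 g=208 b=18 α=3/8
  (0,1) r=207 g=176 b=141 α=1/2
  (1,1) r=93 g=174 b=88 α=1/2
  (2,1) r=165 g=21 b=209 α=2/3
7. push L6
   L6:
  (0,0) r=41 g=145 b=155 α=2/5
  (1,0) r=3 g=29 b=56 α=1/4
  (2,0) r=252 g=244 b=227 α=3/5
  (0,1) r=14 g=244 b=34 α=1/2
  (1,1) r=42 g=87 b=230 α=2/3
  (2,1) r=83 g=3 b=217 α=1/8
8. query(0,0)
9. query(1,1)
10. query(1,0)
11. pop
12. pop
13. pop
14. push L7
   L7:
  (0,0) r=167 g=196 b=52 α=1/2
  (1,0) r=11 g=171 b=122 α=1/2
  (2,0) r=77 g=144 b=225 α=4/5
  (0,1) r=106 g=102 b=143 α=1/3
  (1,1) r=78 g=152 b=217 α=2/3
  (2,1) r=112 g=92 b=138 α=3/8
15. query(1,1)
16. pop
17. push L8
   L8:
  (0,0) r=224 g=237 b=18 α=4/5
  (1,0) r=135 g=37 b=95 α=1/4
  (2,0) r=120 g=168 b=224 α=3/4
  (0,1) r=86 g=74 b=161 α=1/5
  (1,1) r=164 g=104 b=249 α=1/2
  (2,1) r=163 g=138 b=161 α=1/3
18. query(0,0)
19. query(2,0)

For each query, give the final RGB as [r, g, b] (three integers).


(1,0) stack=L1,L2; from [0,0,0]:
+L1 (α=2/3) → [218/3, 340/3, 166]
+L2 (α=1/3) → [1129/9, 1325/9, 493/3]
rounded: [125, 147, 164]

at x=0,y=0 over L1,L2,L3,L4,L5,L6:
+L1 (α=3/7) → [9/7, 603/7, 513/7]
+L2 (α=2/3) → [997/7, 3655/21, 2095/21]
+L3 (α=1/5) → [1065/7, 19786/105, 9031/105]
+L4 (α=2/3) → [1321/7, 34486/315, 36541/315]
+L5 (α=1/2) → [2133/14, 29528/315, 59851/630]
+L6 (α=2/5) → [7547/70, 59978/525, 124951/1050]
rounded: [108, 114, 119]

query (1,1) [L1,L2,L3,L4,L5,L6] — begin 0,0,0
L1 α=4/5: [492/5, 180, 236/5]
L2 α=1/4: [1303/10, 355/2, 1293/20]
L3 α=3/5: [5098/25, 922/5, 3603/50]
L4 α=1/2: [3299/25, 1577/10, 14353/100]
L5 α=1/2: [2812/25, 3317/20, 23153/200]
L6 α=2/3: [4912/75, 6797/60, 115153/600]
rounded: [65, 113, 192]

at x=1,y=0 over L1,L2,L3,L4,L5,L6:
after L1 α=2/3: [218/3, 340/3, 166]
after L2 α=1/3: [1129/9, 1325/9, 493/3]
after L3 α=2/3: [3217/27, 1559/27, 2017/9]
after L4 α=2/3: [10939/81, 2909/81, 5995/27]
after L5 α=1/3: [30950/243, 7843/243, 15635/81]
after L6 α=1/4: [31193/324, 2548/81, 17147/108]
rounded: [96, 31, 159]

(1,1) stack=L1,L2,L3,L7; from [0,0,0]:
L1 α=4/5: [492/5, 180, 236/5]
L2 α=1/4: [1303/10, 355/2, 1293/20]
L3 α=3/5: [5098/25, 922/5, 3603/50]
L7 α=2/3: [8998/75, 814/5, 25303/150]
→ [120, 163, 169]

(0,0) stack=L1,L2,L3,L8; from [0,0,0]:
+L1 (α=3/7) → [9/7, 603/7, 513/7]
+L2 (α=2/3) → [997/7, 3655/21, 2095/21]
+L3 (α=1/5) → [1065/7, 19786/105, 9031/105]
+L8 (α=4/5) → [7337/35, 119326/525, 16591/525]
→ [210, 227, 32]

query (2,0) [L1,L2,L3,L8] — begin 0,0,0
+L1 (α=1/3) → [248/3, 3, 145/3]
+L2 (α=4/7) → [248/7, 241/7, 1045/7]
+L3 (α=5/7) → [8931/49, 3947/49, 7235/49]
+L8 (α=3/4) → [26571/196, 28643/196, 40163/196]
= [136, 146, 205]


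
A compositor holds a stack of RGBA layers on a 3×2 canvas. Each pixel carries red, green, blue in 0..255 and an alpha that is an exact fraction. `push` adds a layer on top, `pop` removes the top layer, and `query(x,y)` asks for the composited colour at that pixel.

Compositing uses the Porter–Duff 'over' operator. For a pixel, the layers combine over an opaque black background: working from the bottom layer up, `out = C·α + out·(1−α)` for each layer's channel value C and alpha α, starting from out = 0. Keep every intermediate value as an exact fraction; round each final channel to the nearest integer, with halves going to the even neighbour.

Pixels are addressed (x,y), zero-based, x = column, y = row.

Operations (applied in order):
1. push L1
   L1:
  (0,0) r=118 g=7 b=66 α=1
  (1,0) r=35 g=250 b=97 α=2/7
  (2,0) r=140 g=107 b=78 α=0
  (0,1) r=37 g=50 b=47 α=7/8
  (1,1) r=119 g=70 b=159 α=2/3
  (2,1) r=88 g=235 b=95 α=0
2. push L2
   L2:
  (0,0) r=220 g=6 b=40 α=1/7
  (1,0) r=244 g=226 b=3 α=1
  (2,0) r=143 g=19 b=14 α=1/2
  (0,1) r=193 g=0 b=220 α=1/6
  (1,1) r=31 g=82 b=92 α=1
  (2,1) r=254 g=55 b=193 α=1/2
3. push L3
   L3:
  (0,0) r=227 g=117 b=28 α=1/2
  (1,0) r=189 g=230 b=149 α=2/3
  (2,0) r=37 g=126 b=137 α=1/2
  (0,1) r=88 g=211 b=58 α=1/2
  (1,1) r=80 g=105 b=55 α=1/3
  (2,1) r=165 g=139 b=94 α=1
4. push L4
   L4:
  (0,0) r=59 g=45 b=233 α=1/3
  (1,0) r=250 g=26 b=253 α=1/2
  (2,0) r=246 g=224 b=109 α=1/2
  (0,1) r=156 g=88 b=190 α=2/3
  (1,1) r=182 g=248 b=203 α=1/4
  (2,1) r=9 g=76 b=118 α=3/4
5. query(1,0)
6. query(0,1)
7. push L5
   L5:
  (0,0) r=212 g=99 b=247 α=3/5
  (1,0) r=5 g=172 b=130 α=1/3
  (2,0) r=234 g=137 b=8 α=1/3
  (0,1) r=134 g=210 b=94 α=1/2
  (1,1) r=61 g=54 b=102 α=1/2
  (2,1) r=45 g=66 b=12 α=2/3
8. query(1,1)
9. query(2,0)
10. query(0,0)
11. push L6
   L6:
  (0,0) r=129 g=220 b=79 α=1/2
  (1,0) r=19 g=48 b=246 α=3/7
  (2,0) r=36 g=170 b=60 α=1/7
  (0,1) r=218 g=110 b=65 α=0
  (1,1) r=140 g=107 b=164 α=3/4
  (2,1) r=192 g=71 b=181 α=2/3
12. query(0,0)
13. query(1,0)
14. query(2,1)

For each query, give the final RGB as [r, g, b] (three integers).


query (1,0) [L1,L2,L3,L4] — begin 0,0,0
after L1 α=2/7: [10, 500/7, 194/7]
after L2 α=1: [244, 226, 3]
after L3 α=2/3: [622/3, 686/3, 301/3]
after L4 α=1/2: [686/3, 382/3, 530/3]
→ [229, 127, 177]

at x=0,y=1 over L1,L2,L3,L4:
after L1 α=7/8: [259/8, 175/4, 329/8]
after L2 α=1/6: [2839/48, 875/24, 1135/16]
after L3 α=1/2: [7063/96, 5939/48, 2063/32]
after L4 α=2/3: [37015/288, 14387/144, 4741/32]
rounded: [129, 100, 148]

query (1,1) [L1,L2,L3,L4,L5] — begin 0,0,0
L1 α=2/3: [238/3, 140/3, 106]
L2 α=1: [31, 82, 92]
L3 α=1/3: [142/3, 269/3, 239/3]
L4 α=1/4: [81, 517/4, 221/2]
L5 α=1/2: [71, 733/8, 425/4]
rounded: [71, 92, 106]

query (2,0) [L1,L2,L3,L4,L5] — begin 0,0,0
after L1 α=0: [0, 0, 0]
after L2 α=1/2: [143/2, 19/2, 7]
after L3 α=1/2: [217/4, 271/4, 72]
after L4 α=1/2: [1201/8, 1167/8, 181/2]
after L5 α=1/3: [2137/12, 1715/12, 63]
→ [178, 143, 63]

(0,0) stack=L1,L2,L3,L4,L5; from [0,0,0]:
+L1 (α=1) → [118, 7, 66]
+L2 (α=1/7) → [928/7, 48/7, 436/7]
+L3 (α=1/2) → [2517/14, 867/14, 316/7]
+L4 (α=1/3) → [2930/21, 394/7, 2263/21]
+L5 (α=3/5) → [19216/105, 2867/35, 20087/105]
rounded: [183, 82, 191]

query (0,0) [L1,L2,L3,L4,L5,L6] — begin 0,0,0
+L1 (α=1) → [118, 7, 66]
+L2 (α=1/7) → [928/7, 48/7, 436/7]
+L3 (α=1/2) → [2517/14, 867/14, 316/7]
+L4 (α=1/3) → [2930/21, 394/7, 2263/21]
+L5 (α=3/5) → [19216/105, 2867/35, 20087/105]
+L6 (α=1/2) → [32761/210, 10567/70, 14191/105]
→ [156, 151, 135]

at x=1,y=0 over L1,L2,L3,L4,L5,L6:
+L1 (α=2/7) → [10, 500/7, 194/7]
+L2 (α=1) → [244, 226, 3]
+L3 (α=2/3) → [622/3, 686/3, 301/3]
+L4 (α=1/2) → [686/3, 382/3, 530/3]
+L5 (α=1/3) → [1387/9, 1280/9, 1450/9]
+L6 (α=3/7) → [6061/63, 6416/63, 12442/63]
→ [96, 102, 197]

query (2,1) [L1,L2,L3,L4,L5,L6] — begin 0,0,0
+L1 (α=0) → [0, 0, 0]
+L2 (α=1/2) → [127, 55/2, 193/2]
+L3 (α=1) → [165, 139, 94]
+L4 (α=3/4) → [48, 367/4, 112]
+L5 (α=2/3) → [46, 895/12, 136/3]
+L6 (α=2/3) → [430/3, 2599/36, 1222/9]
= [143, 72, 136]


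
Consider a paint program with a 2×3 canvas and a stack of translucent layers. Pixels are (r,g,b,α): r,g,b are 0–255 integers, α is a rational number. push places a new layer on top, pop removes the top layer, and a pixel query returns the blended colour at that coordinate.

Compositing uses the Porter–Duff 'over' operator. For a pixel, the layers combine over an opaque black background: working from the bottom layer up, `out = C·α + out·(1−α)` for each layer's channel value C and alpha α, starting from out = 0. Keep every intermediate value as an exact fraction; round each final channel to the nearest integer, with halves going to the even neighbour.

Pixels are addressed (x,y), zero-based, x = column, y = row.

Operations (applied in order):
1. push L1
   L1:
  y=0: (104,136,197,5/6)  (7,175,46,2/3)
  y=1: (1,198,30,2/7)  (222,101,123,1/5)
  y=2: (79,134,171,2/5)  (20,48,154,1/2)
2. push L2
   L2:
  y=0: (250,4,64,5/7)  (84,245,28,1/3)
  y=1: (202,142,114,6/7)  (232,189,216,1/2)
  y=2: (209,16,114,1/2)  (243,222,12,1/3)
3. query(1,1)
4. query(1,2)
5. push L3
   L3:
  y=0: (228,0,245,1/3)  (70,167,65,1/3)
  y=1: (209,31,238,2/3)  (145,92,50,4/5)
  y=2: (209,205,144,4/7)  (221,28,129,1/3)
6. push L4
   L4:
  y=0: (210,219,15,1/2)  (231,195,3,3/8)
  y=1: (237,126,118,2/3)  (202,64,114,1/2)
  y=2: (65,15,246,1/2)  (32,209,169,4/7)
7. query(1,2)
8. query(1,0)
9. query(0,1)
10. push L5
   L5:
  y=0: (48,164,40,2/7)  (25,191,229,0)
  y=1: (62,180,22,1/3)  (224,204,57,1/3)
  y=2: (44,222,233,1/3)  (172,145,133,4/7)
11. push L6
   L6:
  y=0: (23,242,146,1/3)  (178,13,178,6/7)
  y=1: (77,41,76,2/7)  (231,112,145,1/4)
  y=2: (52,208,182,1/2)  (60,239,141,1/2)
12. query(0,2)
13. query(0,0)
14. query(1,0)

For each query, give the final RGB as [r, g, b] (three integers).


at x=1,y=1 over L1,L2:
+L1 (α=1/5) → [222/5, 101/5, 123/5]
+L2 (α=1/2) → [691/5, 523/5, 1203/10]
rounded: [138, 105, 120]

query (1,2) [L1,L2] — begin 0,0,0
+L1 (α=1/2) → [10, 24, 77]
+L2 (α=1/3) → [263/3, 90, 166/3]
rounded: [88, 90, 55]

query (1,2) [L1,L2,L3,L4] — begin 0,0,0
+L1 (α=1/2) → [10, 24, 77]
+L2 (α=1/3) → [263/3, 90, 166/3]
+L3 (α=1/3) → [1189/9, 208/3, 719/9]
+L4 (α=4/7) → [1573/21, 1044/7, 2747/21]
rounded: [75, 149, 131]

query (1,0) [L1,L2,L3,L4] — begin 0,0,0
L1 α=2/3: [14/3, 350/3, 92/3]
L2 α=1/3: [280/9, 1435/9, 268/9]
L3 α=1/3: [1190/27, 4373/27, 1121/27]
L4 α=3/8: [24661/216, 9415/54, 731/27]
= [114, 174, 27]

(0,1) stack=L1,L2,L3,L4; from [0,0,0]:
after L1 α=2/7: [2/7, 396/7, 60/7]
after L2 α=6/7: [8486/49, 6360/49, 4848/49]
after L3 α=2/3: [9656/49, 9398/147, 28172/147]
after L4 α=2/3: [32882/147, 46442/441, 62864/441]
rounded: [224, 105, 143]

at x=0,y=2 over L1,L2,L3,L4,L5,L6:
after L1 α=2/5: [158/5, 268/5, 342/5]
after L2 α=1/2: [1203/10, 174/5, 456/5]
after L3 α=4/7: [11969/70, 4622/35, 4248/35]
after L4 α=1/2: [16519/140, 5147/70, 6429/35]
after L5 α=1/3: [6533/70, 12917/105, 21013/105]
after L6 α=1/2: [10173/140, 34757/210, 40123/210]
= [73, 166, 191]

(0,0) stack=L1,L2,L3,L4,L5,L6; from [0,0,0]:
L1 α=5/6: [260/3, 340/3, 985/6]
L2 α=5/7: [610/3, 740/21, 1945/21]
L3 α=1/3: [1904/9, 1480/63, 9035/63]
L4 α=1/2: [1897/9, 15277/126, 4990/63]
L5 α=2/7: [10349/63, 117713/882, 29990/441]
L6 α=1/3: [22147/189, 224435/1323, 124366/1323]
= [117, 170, 94]

(1,0) stack=L1,L2,L3,L4,L5,L6; from [0,0,0]:
L1 α=2/3: [14/3, 350/3, 92/3]
L2 α=1/3: [280/9, 1435/9, 268/9]
L3 α=1/3: [1190/27, 4373/27, 1121/27]
L4 α=3/8: [24661/216, 9415/54, 731/27]
L5 α=0: [24661/216, 9415/54, 731/27]
L6 α=6/7: [255349/1512, 13627/378, 29567/189]
= [169, 36, 156]


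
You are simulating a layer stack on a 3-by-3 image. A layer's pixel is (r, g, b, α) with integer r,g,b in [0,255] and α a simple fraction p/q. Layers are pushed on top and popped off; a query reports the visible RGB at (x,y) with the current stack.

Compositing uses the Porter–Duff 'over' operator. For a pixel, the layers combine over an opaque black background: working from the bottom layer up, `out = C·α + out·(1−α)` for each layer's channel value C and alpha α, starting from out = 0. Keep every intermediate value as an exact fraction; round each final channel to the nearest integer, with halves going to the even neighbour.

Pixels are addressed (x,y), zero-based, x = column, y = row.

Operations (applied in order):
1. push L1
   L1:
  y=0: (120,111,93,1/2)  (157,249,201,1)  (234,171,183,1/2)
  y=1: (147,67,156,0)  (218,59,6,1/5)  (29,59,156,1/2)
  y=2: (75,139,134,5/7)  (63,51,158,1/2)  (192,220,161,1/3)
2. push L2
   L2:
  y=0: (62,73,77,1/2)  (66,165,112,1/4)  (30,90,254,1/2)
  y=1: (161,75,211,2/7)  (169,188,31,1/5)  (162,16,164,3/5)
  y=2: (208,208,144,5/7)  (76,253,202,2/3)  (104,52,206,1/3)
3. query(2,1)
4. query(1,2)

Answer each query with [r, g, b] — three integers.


at x=2,y=1 over L1,L2:
L1 α=1/2: [29/2, 59/2, 78]
L2 α=3/5: [103, 107/5, 648/5]
rounded: [103, 21, 130]

(1,2) stack=L1,L2; from [0,0,0]:
after L1 α=1/2: [63/2, 51/2, 79]
after L2 α=2/3: [367/6, 1063/6, 161]
rounded: [61, 177, 161]


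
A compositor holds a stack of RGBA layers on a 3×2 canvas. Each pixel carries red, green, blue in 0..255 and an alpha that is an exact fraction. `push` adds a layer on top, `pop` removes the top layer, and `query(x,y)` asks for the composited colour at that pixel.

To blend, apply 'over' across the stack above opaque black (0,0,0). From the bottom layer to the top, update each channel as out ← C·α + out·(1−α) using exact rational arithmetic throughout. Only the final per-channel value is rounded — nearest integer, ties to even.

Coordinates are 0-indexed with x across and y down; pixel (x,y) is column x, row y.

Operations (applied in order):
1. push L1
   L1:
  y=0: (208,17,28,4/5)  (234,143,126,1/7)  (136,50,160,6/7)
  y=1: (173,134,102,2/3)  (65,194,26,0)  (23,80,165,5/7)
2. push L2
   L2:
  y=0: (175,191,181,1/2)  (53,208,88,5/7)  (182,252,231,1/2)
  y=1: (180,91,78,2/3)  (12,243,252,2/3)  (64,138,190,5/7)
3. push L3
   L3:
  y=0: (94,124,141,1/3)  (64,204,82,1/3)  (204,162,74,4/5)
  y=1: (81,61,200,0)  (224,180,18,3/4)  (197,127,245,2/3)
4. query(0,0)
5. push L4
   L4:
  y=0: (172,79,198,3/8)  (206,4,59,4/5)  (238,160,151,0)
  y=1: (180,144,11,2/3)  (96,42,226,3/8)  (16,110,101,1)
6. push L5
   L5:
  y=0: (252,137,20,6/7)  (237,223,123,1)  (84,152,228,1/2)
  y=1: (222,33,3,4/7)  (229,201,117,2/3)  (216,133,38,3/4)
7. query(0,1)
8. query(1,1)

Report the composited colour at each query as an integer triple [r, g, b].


(0,0) stack=L1,L2,L3; from [0,0,0]:
after L1 α=4/5: [832/5, 68/5, 112/5]
after L2 α=1/2: [1707/10, 1023/10, 1017/10]
after L3 α=1/3: [2177/15, 1643/15, 574/5]
→ [145, 110, 115]

query (0,1) [L1,L2,L3,L4,L5] — begin 0,0,0
+L1 (α=2/3) → [346/3, 268/3, 68]
+L2 (α=2/3) → [1426/9, 814/9, 224/3]
+L3 (α=0) → [1426/9, 814/9, 224/3]
+L4 (α=2/3) → [4666/27, 3406/27, 290/9]
+L5 (α=4/7) → [12658/63, 4594/63, 326/21]
→ [201, 73, 16]

query (1,1) [L1,L2,L3,L4,L5] — begin 0,0,0
L1 α=0: [0, 0, 0]
L2 α=2/3: [8, 162, 168]
L3 α=3/4: [170, 351/2, 111/2]
L4 α=3/8: [569/4, 2007/16, 1911/16]
L5 α=2/3: [2401/12, 2813/16, 1885/16]
= [200, 176, 118]


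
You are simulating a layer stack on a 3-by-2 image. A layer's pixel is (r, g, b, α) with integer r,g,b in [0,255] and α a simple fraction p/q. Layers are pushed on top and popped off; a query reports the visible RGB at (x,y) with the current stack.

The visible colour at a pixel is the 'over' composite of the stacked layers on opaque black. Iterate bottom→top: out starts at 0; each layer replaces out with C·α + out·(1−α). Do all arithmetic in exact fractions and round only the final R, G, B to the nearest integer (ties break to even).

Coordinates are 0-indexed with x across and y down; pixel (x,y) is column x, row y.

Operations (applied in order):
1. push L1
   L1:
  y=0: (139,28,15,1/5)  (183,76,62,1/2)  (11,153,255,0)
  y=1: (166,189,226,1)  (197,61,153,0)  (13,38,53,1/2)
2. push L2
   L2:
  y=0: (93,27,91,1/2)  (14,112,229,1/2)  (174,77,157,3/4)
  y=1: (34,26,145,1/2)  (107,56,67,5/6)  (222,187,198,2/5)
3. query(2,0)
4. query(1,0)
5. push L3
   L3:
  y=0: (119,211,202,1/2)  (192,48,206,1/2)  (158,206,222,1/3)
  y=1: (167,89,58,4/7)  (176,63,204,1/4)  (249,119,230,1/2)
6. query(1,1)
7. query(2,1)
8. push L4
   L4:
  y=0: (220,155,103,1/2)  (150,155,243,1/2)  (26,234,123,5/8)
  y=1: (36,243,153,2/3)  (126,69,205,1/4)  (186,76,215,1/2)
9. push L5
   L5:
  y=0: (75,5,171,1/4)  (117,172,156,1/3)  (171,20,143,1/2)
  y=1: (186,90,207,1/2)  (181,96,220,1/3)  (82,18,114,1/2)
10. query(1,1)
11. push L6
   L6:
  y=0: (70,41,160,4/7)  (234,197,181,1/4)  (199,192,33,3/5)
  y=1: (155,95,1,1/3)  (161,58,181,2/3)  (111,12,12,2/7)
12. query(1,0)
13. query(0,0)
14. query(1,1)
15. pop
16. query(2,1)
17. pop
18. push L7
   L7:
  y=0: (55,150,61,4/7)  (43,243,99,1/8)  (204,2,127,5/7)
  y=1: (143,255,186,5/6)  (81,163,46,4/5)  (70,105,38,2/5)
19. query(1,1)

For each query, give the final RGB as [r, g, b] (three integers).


(2,0) stack=L1,L2; from [0,0,0]:
L1 α=0: [0, 0, 0]
L2 α=3/4: [261/2, 231/4, 471/4]
→ [130, 58, 118]

(1,0) stack=L1,L2; from [0,0,0]:
+L1 (α=1/2) → [183/2, 38, 31]
+L2 (α=1/2) → [211/4, 75, 130]
→ [53, 75, 130]

(1,1) stack=L1,L2,L3; from [0,0,0]:
L1 α=0: [0, 0, 0]
L2 α=5/6: [535/6, 140/3, 335/6]
L3 α=1/4: [887/8, 203/4, 743/8]
→ [111, 51, 93]

(2,1) stack=L1,L2,L3; from [0,0,0]:
L1 α=1/2: [13/2, 19, 53/2]
L2 α=2/5: [927/10, 431/5, 951/10]
L3 α=1/2: [3417/20, 513/5, 3251/20]
→ [171, 103, 163]

(1,1) stack=L1,L2,L3,L4,L5; from [0,0,0]:
after L1 α=0: [0, 0, 0]
after L2 α=5/6: [535/6, 140/3, 335/6]
after L3 α=1/4: [887/8, 203/4, 743/8]
after L4 α=1/4: [3669/32, 885/16, 3869/32]
after L5 α=1/3: [6565/48, 551/8, 2463/16]
→ [137, 69, 154]

at x=1,y=0 over L1,L2,L3,L4,L5,L6:
after L1 α=1/2: [183/2, 38, 31]
after L2 α=1/2: [211/4, 75, 130]
after L3 α=1/2: [979/8, 123/2, 168]
after L4 α=1/2: [2179/16, 433/4, 411/2]
after L5 α=1/3: [3115/24, 259/2, 189]
after L6 α=1/4: [4987/32, 1171/8, 187]
= [156, 146, 187]

query (0,0) [L1,L2,L3,L4,L5,L6] — begin 0,0,0
+L1 (α=1/5) → [139/5, 28/5, 3]
+L2 (α=1/2) → [302/5, 163/10, 47]
+L3 (α=1/2) → [897/10, 2273/20, 249/2]
+L4 (α=1/2) → [3097/20, 5373/40, 455/4]
+L5 (α=1/4) → [10791/80, 16319/160, 2049/16]
+L6 (α=4/7) → [54773/560, 75197/1120, 2341/16]
rounded: [98, 67, 146]

at x=1,y=1 over L1,L2,L3,L4,L5,L6:
after L1 α=0: [0, 0, 0]
after L2 α=5/6: [535/6, 140/3, 335/6]
after L3 α=1/4: [887/8, 203/4, 743/8]
after L4 α=1/4: [3669/32, 885/16, 3869/32]
after L5 α=1/3: [6565/48, 551/8, 2463/16]
after L6 α=2/3: [22021/144, 493/8, 8255/48]
→ [153, 62, 172]

(2,1) stack=L1,L2,L3,L4,L5; from [0,0,0]:
+L1 (α=1/2) → [13/2, 19, 53/2]
+L2 (α=2/5) → [927/10, 431/5, 951/10]
+L3 (α=1/2) → [3417/20, 513/5, 3251/20]
+L4 (α=1/2) → [7137/40, 893/10, 7551/40]
+L5 (α=1/2) → [10417/80, 1073/20, 12111/80]
= [130, 54, 151]

at x=1,y=1 over L1,L2,L3,L4,L7:
after L1 α=0: [0, 0, 0]
after L2 α=5/6: [535/6, 140/3, 335/6]
after L3 α=1/4: [887/8, 203/4, 743/8]
after L4 α=1/4: [3669/32, 885/16, 3869/32]
after L7 α=4/5: [14037/160, 11317/80, 9757/160]
→ [88, 141, 61]


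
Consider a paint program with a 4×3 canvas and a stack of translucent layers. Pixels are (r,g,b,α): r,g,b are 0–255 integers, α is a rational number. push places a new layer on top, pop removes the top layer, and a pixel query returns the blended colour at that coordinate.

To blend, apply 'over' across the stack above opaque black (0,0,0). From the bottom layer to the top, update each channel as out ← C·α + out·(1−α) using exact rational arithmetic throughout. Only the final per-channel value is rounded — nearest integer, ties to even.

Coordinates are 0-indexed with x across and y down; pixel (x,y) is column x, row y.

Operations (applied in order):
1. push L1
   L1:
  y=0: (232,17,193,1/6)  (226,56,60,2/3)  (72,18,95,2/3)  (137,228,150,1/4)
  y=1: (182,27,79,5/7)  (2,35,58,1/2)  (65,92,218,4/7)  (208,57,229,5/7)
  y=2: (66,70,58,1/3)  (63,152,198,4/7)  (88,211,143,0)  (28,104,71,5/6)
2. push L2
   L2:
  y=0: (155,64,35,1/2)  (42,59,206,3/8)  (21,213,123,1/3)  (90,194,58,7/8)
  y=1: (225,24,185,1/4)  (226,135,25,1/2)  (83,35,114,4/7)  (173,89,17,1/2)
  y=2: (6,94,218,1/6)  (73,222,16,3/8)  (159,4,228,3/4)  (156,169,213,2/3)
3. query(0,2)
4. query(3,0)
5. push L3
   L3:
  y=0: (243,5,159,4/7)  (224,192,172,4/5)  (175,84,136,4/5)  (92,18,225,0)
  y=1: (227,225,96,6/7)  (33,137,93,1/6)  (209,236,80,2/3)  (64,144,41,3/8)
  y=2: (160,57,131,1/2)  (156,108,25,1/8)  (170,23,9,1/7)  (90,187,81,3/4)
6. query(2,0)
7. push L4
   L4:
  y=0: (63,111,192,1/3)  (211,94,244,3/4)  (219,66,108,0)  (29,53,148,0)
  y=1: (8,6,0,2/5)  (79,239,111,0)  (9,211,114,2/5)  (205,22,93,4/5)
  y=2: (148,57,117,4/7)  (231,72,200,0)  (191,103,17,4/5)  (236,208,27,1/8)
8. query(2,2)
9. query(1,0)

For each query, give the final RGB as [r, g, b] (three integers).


(0,2) stack=L1,L2; from [0,0,0]:
L1 α=1/3: [22, 70/3, 58/3]
L2 α=1/6: [58/3, 316/9, 472/9]
rounded: [19, 35, 52]

query (3,0) [L1,L2] — begin 0,0,0
after L1 α=1/4: [137/4, 57, 75/2]
after L2 α=7/8: [2657/32, 1415/8, 887/16]
→ [83, 177, 55]

at x=2,y=0 over L1,L2,L3:
after L1 α=2/3: [48, 12, 190/3]
after L2 α=1/3: [39, 79, 749/9]
after L3 α=4/5: [739/5, 83, 1129/9]
= [148, 83, 125]

at x=2,y=2 over L1,L2,L3,L4:
L1 α=0: [0, 0, 0]
L2 α=3/4: [477/4, 3, 171]
L3 α=1/7: [253/2, 41/7, 1035/7]
L4 α=4/5: [1781/10, 585/7, 1511/35]
→ [178, 84, 43]

at x=1,y=0 over L1,L2,L3,L4:
after L1 α=2/3: [452/3, 112/3, 40]
after L2 α=3/8: [1319/12, 1091/24, 409/4]
after L3 α=4/5: [12071/60, 19523/120, 3161/20]
after L4 α=3/4: [50051/240, 53363/480, 17801/80]
rounded: [209, 111, 223]


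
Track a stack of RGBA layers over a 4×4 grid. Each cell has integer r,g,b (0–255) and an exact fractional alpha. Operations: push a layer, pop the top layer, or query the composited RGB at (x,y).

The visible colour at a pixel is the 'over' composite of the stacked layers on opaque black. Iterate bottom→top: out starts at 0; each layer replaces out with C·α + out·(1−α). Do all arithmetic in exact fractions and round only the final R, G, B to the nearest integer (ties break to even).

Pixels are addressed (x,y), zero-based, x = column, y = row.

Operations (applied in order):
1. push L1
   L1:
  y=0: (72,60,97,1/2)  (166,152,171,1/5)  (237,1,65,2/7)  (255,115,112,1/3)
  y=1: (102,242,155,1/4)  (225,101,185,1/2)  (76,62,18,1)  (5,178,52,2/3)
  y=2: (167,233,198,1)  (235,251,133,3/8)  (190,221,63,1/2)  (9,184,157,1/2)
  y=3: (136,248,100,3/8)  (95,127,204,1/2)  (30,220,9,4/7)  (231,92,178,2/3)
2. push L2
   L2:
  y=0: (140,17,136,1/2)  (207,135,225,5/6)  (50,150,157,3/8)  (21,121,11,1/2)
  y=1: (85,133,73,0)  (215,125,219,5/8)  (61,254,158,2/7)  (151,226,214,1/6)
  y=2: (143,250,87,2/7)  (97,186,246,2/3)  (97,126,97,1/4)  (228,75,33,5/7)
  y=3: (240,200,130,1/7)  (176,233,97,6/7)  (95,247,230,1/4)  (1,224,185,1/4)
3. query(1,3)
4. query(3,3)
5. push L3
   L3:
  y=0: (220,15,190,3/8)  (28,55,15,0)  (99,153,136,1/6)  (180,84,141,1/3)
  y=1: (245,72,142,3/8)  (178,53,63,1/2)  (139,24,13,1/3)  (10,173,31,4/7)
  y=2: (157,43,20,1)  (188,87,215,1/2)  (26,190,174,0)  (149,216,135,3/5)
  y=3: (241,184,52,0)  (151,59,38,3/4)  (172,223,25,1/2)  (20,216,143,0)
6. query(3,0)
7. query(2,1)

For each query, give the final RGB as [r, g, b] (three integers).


query (1,3) [L1,L2] — begin 0,0,0
L1 α=1/2: [95/2, 127/2, 102]
L2 α=6/7: [2207/14, 2923/14, 684/7]
= [158, 209, 98]

query (3,3) [L1,L2] — begin 0,0,0
+L1 (α=2/3) → [154, 184/3, 356/3]
+L2 (α=1/4) → [463/4, 102, 541/4]
rounded: [116, 102, 135]

(3,0) stack=L1,L2,L3; from [0,0,0]:
+L1 (α=1/3) → [85, 115/3, 112/3]
+L2 (α=1/2) → [53, 239/3, 145/6]
+L3 (α=1/3) → [286/3, 730/9, 568/9]
rounded: [95, 81, 63]

(2,1) stack=L1,L2,L3; from [0,0,0]:
L1 α=1: [76, 62, 18]
L2 α=2/7: [502/7, 818/7, 58]
L3 α=1/3: [659/7, 1804/21, 43]
= [94, 86, 43]


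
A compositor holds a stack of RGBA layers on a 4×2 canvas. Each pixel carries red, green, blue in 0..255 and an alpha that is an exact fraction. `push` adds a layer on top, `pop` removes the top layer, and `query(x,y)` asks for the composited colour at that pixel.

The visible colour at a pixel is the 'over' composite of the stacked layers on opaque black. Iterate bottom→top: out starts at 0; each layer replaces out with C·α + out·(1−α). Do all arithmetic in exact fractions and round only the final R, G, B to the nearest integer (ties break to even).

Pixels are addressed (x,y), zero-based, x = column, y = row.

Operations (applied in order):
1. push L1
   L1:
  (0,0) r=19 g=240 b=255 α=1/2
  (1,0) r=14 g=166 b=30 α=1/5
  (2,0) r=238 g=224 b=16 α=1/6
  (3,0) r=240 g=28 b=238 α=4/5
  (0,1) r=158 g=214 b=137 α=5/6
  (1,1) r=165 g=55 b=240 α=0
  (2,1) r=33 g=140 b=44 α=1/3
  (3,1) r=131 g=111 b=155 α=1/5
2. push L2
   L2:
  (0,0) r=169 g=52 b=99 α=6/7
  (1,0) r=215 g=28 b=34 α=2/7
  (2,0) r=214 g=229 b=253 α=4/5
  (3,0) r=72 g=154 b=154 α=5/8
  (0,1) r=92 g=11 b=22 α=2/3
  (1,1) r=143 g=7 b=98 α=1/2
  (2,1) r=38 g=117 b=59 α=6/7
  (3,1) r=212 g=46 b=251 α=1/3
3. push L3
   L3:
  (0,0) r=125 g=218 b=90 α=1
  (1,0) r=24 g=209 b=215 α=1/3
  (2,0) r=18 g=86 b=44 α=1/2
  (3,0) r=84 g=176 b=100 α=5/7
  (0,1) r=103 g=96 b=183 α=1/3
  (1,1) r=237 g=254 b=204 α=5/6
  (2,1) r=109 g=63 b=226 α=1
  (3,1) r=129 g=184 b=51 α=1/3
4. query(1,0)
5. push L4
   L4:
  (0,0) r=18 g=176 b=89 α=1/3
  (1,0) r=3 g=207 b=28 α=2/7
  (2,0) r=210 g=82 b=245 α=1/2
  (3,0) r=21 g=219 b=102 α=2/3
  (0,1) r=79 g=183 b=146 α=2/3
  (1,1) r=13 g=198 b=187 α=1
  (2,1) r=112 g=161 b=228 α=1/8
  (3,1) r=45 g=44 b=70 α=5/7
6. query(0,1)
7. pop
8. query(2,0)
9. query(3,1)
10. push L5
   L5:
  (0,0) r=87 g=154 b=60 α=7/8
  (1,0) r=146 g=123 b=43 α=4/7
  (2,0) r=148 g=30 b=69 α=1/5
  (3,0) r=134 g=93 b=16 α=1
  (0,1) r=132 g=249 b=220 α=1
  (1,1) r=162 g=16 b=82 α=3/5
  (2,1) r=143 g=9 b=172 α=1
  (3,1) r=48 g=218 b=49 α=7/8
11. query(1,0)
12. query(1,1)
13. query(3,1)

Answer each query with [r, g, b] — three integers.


at x=1,y=0 over L1,L2,L3:
L1 α=1/5: [14/5, 166/5, 6]
L2 α=2/7: [444/7, 222/7, 14]
L3 α=1/3: [352/7, 1907/21, 81]
rounded: [50, 91, 81]

query (0,1) [L1,L2,L3,L4] — begin 0,0,0
+L1 (α=5/6) → [395/3, 535/3, 685/6]
+L2 (α=2/3) → [947/9, 601/9, 949/18]
+L3 (α=1/3) → [2821/27, 2066/27, 2596/27]
+L4 (α=2/3) → [7087/81, 11948/81, 10480/81]
= [87, 148, 129]

at x=2,y=0 over L1,L2,L3:
+L1 (α=1/6) → [119/3, 112/3, 8/3]
+L2 (α=4/5) → [2687/15, 572/3, 3044/15]
+L3 (α=1/2) → [2957/30, 415/3, 1852/15]
rounded: [99, 138, 123]

(3,1) stack=L1,L2,L3; from [0,0,0]:
L1 α=1/5: [131/5, 111/5, 31]
L2 α=1/3: [1322/15, 452/15, 313/3]
L3 α=1/3: [4579/45, 3664/45, 779/9]
→ [102, 81, 87]

query (1,0) [L1,L2,L3,L5] — begin 0,0,0
after L1 α=1/5: [14/5, 166/5, 6]
after L2 α=2/7: [444/7, 222/7, 14]
after L3 α=1/3: [352/7, 1907/21, 81]
after L5 α=4/7: [5144/49, 5351/49, 415/7]
→ [105, 109, 59]

query (1,1) [L1,L2,L3,L5] — begin 0,0,0
L1 α=0: [0, 0, 0]
L2 α=1/2: [143/2, 7/2, 49]
L3 α=5/6: [2513/12, 849/4, 1069/6]
L5 α=3/5: [5429/30, 189/2, 1807/15]
= [181, 94, 120]

query (3,1) [L1,L2,L3,L5] — begin 0,0,0
L1 α=1/5: [131/5, 111/5, 31]
L2 α=1/3: [1322/15, 452/15, 313/3]
L3 α=1/3: [4579/45, 3664/45, 779/9]
L5 α=7/8: [19699/360, 36167/180, 1933/36]
→ [55, 201, 54]


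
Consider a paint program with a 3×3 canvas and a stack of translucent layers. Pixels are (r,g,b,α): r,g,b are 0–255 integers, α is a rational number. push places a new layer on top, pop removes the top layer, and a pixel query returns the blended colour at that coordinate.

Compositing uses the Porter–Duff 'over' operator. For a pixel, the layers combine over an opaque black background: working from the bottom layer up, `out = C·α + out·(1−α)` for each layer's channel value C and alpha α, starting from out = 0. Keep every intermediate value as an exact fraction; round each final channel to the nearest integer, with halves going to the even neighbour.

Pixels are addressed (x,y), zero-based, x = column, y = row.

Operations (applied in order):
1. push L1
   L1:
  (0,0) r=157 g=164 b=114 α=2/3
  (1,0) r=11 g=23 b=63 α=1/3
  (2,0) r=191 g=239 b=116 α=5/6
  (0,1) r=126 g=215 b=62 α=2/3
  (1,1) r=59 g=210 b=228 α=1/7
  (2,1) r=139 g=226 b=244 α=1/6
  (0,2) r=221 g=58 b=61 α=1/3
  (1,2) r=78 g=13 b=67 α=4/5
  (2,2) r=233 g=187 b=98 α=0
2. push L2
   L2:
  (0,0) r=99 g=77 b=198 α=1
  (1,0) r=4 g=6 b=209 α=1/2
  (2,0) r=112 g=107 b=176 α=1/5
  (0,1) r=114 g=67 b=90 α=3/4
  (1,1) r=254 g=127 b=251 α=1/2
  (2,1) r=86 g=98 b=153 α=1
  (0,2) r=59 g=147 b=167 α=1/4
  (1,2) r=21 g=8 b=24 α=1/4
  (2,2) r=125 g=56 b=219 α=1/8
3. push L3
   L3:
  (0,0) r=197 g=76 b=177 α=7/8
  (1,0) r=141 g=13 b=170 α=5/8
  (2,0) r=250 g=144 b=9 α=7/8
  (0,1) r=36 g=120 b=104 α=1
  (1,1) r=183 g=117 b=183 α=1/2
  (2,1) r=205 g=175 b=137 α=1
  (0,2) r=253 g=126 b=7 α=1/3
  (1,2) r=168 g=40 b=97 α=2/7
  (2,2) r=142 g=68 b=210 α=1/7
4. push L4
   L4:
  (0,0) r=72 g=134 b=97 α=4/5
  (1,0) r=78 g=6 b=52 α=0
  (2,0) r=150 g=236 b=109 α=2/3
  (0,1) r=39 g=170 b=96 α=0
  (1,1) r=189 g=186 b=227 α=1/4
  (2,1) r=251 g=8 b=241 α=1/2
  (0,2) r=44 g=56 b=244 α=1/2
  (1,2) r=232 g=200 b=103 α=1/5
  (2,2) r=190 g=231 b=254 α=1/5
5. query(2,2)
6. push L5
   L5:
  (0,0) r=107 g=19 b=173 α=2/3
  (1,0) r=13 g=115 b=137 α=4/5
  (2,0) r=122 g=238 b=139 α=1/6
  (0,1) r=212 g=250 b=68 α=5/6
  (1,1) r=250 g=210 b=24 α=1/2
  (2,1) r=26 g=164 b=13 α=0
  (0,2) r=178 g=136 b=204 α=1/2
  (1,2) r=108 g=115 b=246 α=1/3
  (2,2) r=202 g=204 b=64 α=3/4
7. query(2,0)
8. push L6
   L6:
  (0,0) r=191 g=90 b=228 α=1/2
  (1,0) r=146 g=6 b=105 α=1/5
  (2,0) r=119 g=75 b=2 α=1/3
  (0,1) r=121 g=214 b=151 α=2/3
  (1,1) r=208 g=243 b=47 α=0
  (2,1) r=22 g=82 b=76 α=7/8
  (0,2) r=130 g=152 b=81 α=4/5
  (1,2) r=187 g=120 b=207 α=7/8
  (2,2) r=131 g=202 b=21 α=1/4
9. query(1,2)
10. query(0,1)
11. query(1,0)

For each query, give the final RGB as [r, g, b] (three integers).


(2,2) stack=L1,L2,L3,L4; from [0,0,0]:
after L1 α=0: [0, 0, 0]
after L2 α=1/8: [125/8, 7, 219/8]
after L3 α=1/7: [943/28, 110/7, 1497/28]
after L4 α=1/5: [2273/35, 2057/35, 655/7]
→ [65, 59, 94]

query (2,0) [L1,L2,L3,L4,L5] — begin 0,0,0
L1 α=5/6: [955/6, 1195/6, 290/3]
L2 α=1/5: [2246/15, 2711/15, 1688/15]
L3 α=7/8: [3562/15, 17831/120, 2633/120]
L4 α=2/3: [8062/45, 74471/360, 28793/360]
L5 α=1/6: [4580/27, 91607/432, 38801/432]
→ [170, 212, 90]

query (1,2) [L1,L2,L3,L4,L5,L6] — begin 0,0,0
+L1 (α=4/5) → [312/5, 52/5, 268/5]
+L2 (α=1/4) → [1041/20, 49/5, 231/5]
+L3 (α=2/7) → [2385/28, 129/7, 425/7]
+L4 (α=1/5) → [4009/35, 1916/35, 2421/35]
+L5 (α=1/3) → [11798/105, 2619/35, 4484/35]
+L6 (α=7/8) → [149243/840, 32019/280, 55199/280]
= [178, 114, 197]

query (0,1) [L1,L2,L3,L4,L5,L6] — begin 0,0,0
+L1 (α=2/3) → [84, 430/3, 124/3]
+L2 (α=3/4) → [213/2, 1033/12, 467/6]
+L3 (α=1) → [36, 120, 104]
+L4 (α=0) → [36, 120, 104]
+L5 (α=5/6) → [548/3, 685/3, 74]
+L6 (α=2/3) → [1274/9, 1969/9, 376/3]
rounded: [142, 219, 125]

query (1,0) [L1,L2,L3,L4,L5,L6] — begin 0,0,0
L1 α=1/3: [11/3, 23/3, 21]
L2 α=1/2: [23/6, 41/6, 115]
L3 α=5/8: [1433/16, 171/16, 1195/8]
L4 α=0: [1433/16, 171/16, 1195/8]
L5 α=4/5: [453/16, 7531/80, 5579/40]
L6 α=1/5: [1037/20, 7651/100, 6629/50]
= [52, 77, 133]


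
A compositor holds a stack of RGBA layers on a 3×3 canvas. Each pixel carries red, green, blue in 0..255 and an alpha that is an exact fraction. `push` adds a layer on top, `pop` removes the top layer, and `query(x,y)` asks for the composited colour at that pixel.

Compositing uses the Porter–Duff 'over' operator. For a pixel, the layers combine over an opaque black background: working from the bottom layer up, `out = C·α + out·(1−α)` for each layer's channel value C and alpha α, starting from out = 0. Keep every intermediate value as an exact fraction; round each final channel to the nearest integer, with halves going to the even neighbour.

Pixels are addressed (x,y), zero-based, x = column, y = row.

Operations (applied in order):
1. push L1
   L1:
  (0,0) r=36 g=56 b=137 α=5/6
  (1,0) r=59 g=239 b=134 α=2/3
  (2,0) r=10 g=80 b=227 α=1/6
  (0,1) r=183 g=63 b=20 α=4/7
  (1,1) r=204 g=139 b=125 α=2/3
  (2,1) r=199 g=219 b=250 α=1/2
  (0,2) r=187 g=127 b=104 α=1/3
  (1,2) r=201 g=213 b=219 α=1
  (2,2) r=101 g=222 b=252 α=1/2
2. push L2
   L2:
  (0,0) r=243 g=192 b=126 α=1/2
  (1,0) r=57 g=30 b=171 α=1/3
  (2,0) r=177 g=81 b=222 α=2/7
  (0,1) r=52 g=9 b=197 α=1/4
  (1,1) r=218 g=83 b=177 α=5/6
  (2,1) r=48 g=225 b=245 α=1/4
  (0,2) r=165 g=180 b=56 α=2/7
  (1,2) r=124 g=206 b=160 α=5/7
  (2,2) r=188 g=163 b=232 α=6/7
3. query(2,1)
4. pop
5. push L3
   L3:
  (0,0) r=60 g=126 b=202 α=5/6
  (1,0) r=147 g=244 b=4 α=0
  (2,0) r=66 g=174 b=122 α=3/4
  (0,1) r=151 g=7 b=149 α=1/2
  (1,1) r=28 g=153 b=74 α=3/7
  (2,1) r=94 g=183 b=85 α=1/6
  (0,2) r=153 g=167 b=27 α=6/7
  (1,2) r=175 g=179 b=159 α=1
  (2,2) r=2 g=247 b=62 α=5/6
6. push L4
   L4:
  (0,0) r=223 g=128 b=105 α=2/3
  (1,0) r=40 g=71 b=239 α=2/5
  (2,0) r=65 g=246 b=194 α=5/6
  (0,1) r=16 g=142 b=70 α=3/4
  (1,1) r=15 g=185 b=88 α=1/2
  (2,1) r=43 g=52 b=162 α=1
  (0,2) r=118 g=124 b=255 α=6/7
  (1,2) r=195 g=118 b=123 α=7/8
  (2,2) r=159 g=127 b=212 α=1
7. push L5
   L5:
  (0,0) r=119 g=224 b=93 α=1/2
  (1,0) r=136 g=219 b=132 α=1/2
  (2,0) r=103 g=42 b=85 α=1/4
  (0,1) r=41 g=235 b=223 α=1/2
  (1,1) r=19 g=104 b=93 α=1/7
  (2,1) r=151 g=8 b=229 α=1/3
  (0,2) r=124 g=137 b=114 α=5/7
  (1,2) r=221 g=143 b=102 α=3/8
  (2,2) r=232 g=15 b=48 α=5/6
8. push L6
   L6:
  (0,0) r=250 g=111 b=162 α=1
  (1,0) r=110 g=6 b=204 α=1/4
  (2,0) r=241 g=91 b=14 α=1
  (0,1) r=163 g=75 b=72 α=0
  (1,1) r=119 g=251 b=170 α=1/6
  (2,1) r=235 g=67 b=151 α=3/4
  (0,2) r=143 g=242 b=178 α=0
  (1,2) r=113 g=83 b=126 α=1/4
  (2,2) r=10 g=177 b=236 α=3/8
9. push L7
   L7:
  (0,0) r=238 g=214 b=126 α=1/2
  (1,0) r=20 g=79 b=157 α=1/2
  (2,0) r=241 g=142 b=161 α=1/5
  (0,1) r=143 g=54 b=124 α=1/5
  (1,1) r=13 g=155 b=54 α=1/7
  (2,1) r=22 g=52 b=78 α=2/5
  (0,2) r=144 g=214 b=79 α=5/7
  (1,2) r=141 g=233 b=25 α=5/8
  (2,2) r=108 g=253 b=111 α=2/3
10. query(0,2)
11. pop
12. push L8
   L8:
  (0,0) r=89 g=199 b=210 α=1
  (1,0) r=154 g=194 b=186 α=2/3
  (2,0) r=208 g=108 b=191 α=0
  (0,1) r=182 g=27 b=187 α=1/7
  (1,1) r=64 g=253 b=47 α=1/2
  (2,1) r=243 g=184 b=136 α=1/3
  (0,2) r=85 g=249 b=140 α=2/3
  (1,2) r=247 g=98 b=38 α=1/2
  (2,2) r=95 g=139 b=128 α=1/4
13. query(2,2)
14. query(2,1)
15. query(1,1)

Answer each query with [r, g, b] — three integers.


query (2,1) [L1,L2] — begin 0,0,0
L1 α=1/2: [199/2, 219/2, 125]
L2 α=1/4: [693/8, 1107/8, 155]
→ [87, 138, 155]

(0,2) stack=L1,L3,L4,L5,L6,L7; from [0,0,0]:
+L1 (α=1/3) → [187/3, 127/3, 104/3]
+L3 (α=6/7) → [2941/21, 3133/21, 590/21]
+L4 (α=6/7) → [17809/147, 18757/147, 32720/147]
+L5 (α=5/7) → [126758/1029, 138209/1029, 149230/1029]
+L6 (α=0) → [126758/1029, 138209/1029, 149230/1029]
+L7 (α=5/7) → [994396/7203, 1377448/7203, 704915/7203]
rounded: [138, 191, 98]

query (2,2) [L1,L3,L4,L5,L6,L8] — begin 0,0,0
after L1 α=1/2: [101/2, 111, 126]
after L3 α=5/6: [121/12, 673/3, 218/3]
after L4 α=1: [159, 127, 212]
after L5 α=5/6: [1319/6, 101/3, 226/3]
after L6 α=3/8: [6775/48, 1049/12, 1627/12]
after L8 α=1/4: [8295/64, 1605/16, 2139/16]
= [130, 100, 134]

(2,1) stack=L1,L3,L4,L5,L6,L8; from [0,0,0]:
L1 α=1/2: [199/2, 219/2, 125]
L3 α=1/6: [1183/12, 487/4, 355/3]
L4 α=1: [43, 52, 162]
L5 α=1/3: [79, 112/3, 553/3]
L6 α=3/4: [196, 715/12, 478/3]
L8 α=1/3: [635/3, 1819/18, 1364/9]
rounded: [212, 101, 152]

at x=1,y=1 over L1,L3,L4,L5,L6,L8:
after L1 α=2/3: [136, 278/3, 250/3]
after L3 α=3/7: [628/7, 2489/21, 238/3]
after L4 α=1/2: [733/14, 3187/21, 251/3]
after L5 α=1/7: [2332/49, 7102/49, 85]
after L6 α=1/6: [17491/294, 47809/294, 595/6]
after L8 α=1/2: [36307/588, 122191/588, 877/12]
→ [62, 208, 73]


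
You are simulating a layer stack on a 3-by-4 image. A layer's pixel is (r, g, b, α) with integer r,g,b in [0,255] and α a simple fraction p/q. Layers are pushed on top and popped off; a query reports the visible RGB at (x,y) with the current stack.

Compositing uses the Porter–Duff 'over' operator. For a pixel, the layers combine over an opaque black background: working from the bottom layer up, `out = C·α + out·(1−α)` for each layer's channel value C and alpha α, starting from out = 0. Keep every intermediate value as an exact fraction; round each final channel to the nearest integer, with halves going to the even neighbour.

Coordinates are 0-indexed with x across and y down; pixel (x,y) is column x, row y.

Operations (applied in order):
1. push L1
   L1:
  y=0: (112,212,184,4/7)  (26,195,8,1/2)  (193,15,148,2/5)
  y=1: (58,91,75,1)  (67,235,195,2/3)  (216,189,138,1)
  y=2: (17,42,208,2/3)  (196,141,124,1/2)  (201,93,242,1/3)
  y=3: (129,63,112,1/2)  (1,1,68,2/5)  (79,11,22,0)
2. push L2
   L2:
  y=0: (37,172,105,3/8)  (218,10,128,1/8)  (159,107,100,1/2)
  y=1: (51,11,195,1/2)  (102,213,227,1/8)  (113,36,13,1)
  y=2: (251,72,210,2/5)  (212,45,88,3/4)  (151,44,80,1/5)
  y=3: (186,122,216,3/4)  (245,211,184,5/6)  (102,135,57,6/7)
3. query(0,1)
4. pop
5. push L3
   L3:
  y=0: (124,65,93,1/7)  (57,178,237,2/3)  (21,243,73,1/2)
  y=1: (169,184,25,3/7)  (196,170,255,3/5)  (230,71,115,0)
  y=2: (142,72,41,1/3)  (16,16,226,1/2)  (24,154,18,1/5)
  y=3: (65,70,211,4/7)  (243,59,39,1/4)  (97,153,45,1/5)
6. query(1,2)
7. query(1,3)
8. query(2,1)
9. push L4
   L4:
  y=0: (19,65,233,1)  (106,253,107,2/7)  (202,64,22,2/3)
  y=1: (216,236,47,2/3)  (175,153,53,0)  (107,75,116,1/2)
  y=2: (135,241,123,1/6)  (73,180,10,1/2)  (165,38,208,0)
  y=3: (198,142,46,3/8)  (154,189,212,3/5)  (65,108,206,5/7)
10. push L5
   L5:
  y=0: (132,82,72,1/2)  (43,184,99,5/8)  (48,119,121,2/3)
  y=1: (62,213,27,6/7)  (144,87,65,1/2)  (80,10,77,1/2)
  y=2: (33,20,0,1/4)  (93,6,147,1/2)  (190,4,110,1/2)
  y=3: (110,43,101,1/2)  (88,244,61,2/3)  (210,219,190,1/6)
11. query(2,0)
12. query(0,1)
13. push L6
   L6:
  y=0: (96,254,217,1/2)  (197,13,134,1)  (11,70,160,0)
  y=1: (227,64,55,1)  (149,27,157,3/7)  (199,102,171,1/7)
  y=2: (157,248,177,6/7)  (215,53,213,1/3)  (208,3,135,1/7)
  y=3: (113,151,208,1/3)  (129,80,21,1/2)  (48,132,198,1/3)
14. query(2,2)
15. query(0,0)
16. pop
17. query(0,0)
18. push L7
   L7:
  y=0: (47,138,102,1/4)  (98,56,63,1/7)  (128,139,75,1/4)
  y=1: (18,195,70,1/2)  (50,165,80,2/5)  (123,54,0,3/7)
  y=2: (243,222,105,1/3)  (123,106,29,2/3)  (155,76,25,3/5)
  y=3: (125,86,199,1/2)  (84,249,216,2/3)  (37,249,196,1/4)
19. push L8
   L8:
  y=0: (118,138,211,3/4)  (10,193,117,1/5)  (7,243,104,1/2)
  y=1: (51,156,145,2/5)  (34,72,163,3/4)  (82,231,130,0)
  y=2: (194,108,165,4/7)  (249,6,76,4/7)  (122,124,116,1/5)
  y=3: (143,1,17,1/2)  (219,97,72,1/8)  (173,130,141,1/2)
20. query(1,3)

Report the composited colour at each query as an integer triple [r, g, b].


(0,1) stack=L1,L2; from [0,0,0]:
after L1 α=1: [58, 91, 75]
after L2 α=1/2: [109/2, 51, 135]
→ [54, 51, 135]

query (1,2) [L1,L3] — begin 0,0,0
+L1 (α=1/2) → [98, 141/2, 62]
+L3 (α=1/2) → [57, 173/4, 144]
= [57, 43, 144]

(1,3) stack=L1,L3; from [0,0,0]:
after L1 α=2/5: [2/5, 2/5, 136/5]
after L3 α=1/4: [1221/20, 301/20, 603/20]
rounded: [61, 15, 30]

query (2,1) [L1,L3] — begin 0,0,0
after L1 α=1: [216, 189, 138]
after L3 α=0: [216, 189, 138]
rounded: [216, 189, 138]

at x=2,y=0 over L1,L3,L4,L5:
L1 α=2/5: [386/5, 6, 296/5]
L3 α=1/2: [491/10, 249/2, 661/10]
L4 α=2/3: [4531/30, 505/6, 367/10]
L5 α=2/3: [7411/90, 1933/18, 929/10]
= [82, 107, 93]

query (0,1) [L1,L3,L4,L5] — begin 0,0,0
+L1 (α=1) → [58, 91, 75]
+L3 (α=3/7) → [739/7, 916/7, 375/7]
+L4 (α=2/3) → [3763/21, 4220/21, 1033/21]
+L5 (α=6/7) → [11575/147, 31058/147, 4435/147]
rounded: [79, 211, 30]

(2,2) stack=L1,L3,L4,L5,L6; from [0,0,0]:
+L1 (α=1/3) → [67, 31, 242/3]
+L3 (α=1/5) → [292/5, 278/5, 1022/15]
+L4 (α=0) → [292/5, 278/5, 1022/15]
+L5 (α=1/2) → [621/5, 149/5, 1336/15]
+L6 (α=1/7) → [4766/35, 909/35, 3347/35]
rounded: [136, 26, 96]

at x=0,y=0 over L1,L3,L4,L5,L6:
+L1 (α=4/7) → [64, 848/7, 736/7]
+L3 (α=1/7) → [508/7, 5543/49, 5067/49]
+L4 (α=1) → [19, 65, 233]
+L5 (α=1/2) → [151/2, 147/2, 305/2]
+L6 (α=1/2) → [343/4, 655/4, 739/4]
rounded: [86, 164, 185]

(0,0) stack=L1,L3,L4,L5; from [0,0,0]:
+L1 (α=4/7) → [64, 848/7, 736/7]
+L3 (α=1/7) → [508/7, 5543/49, 5067/49]
+L4 (α=1) → [19, 65, 233]
+L5 (α=1/2) → [151/2, 147/2, 305/2]
→ [76, 74, 152]

at x=1,y=3 over L1,L3,L4,L5,L7,L8:
L1 α=2/5: [2/5, 2/5, 136/5]
L3 α=1/4: [1221/20, 301/20, 603/20]
L4 α=3/5: [5841/50, 5971/50, 6963/50]
L5 α=2/3: [14641/150, 30371/150, 13063/150]
L7 α=2/3: [39841/450, 105071/450, 77863/450]
L8 α=1/8: [377437/3600, 779147/3600, 577441/3600]
rounded: [105, 216, 160]
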